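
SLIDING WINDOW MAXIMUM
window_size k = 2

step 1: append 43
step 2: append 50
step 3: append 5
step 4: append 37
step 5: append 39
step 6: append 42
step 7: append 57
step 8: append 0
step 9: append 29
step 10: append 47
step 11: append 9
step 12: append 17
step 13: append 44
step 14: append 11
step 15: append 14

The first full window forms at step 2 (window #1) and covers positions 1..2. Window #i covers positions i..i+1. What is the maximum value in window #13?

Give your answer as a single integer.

Answer: 44

Derivation:
step 1: append 43 -> window=[43] (not full yet)
step 2: append 50 -> window=[43, 50] -> max=50
step 3: append 5 -> window=[50, 5] -> max=50
step 4: append 37 -> window=[5, 37] -> max=37
step 5: append 39 -> window=[37, 39] -> max=39
step 6: append 42 -> window=[39, 42] -> max=42
step 7: append 57 -> window=[42, 57] -> max=57
step 8: append 0 -> window=[57, 0] -> max=57
step 9: append 29 -> window=[0, 29] -> max=29
step 10: append 47 -> window=[29, 47] -> max=47
step 11: append 9 -> window=[47, 9] -> max=47
step 12: append 17 -> window=[9, 17] -> max=17
step 13: append 44 -> window=[17, 44] -> max=44
step 14: append 11 -> window=[44, 11] -> max=44
Window #13 max = 44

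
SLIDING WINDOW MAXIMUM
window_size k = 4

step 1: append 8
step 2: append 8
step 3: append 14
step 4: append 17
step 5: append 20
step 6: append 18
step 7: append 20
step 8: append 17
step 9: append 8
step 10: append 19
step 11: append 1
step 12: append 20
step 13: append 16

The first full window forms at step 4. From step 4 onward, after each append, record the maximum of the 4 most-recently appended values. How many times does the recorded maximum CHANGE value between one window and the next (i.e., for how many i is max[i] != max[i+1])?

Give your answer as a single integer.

step 1: append 8 -> window=[8] (not full yet)
step 2: append 8 -> window=[8, 8] (not full yet)
step 3: append 14 -> window=[8, 8, 14] (not full yet)
step 4: append 17 -> window=[8, 8, 14, 17] -> max=17
step 5: append 20 -> window=[8, 14, 17, 20] -> max=20
step 6: append 18 -> window=[14, 17, 20, 18] -> max=20
step 7: append 20 -> window=[17, 20, 18, 20] -> max=20
step 8: append 17 -> window=[20, 18, 20, 17] -> max=20
step 9: append 8 -> window=[18, 20, 17, 8] -> max=20
step 10: append 19 -> window=[20, 17, 8, 19] -> max=20
step 11: append 1 -> window=[17, 8, 19, 1] -> max=19
step 12: append 20 -> window=[8, 19, 1, 20] -> max=20
step 13: append 16 -> window=[19, 1, 20, 16] -> max=20
Recorded maximums: 17 20 20 20 20 20 20 19 20 20
Changes between consecutive maximums: 3

Answer: 3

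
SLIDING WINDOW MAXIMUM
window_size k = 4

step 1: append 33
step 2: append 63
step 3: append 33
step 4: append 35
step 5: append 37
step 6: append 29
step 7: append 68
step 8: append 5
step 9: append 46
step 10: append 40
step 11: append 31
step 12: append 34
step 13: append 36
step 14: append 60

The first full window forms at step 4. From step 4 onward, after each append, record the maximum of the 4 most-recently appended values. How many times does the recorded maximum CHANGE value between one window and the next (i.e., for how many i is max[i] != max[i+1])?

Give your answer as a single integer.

Answer: 5

Derivation:
step 1: append 33 -> window=[33] (not full yet)
step 2: append 63 -> window=[33, 63] (not full yet)
step 3: append 33 -> window=[33, 63, 33] (not full yet)
step 4: append 35 -> window=[33, 63, 33, 35] -> max=63
step 5: append 37 -> window=[63, 33, 35, 37] -> max=63
step 6: append 29 -> window=[33, 35, 37, 29] -> max=37
step 7: append 68 -> window=[35, 37, 29, 68] -> max=68
step 8: append 5 -> window=[37, 29, 68, 5] -> max=68
step 9: append 46 -> window=[29, 68, 5, 46] -> max=68
step 10: append 40 -> window=[68, 5, 46, 40] -> max=68
step 11: append 31 -> window=[5, 46, 40, 31] -> max=46
step 12: append 34 -> window=[46, 40, 31, 34] -> max=46
step 13: append 36 -> window=[40, 31, 34, 36] -> max=40
step 14: append 60 -> window=[31, 34, 36, 60] -> max=60
Recorded maximums: 63 63 37 68 68 68 68 46 46 40 60
Changes between consecutive maximums: 5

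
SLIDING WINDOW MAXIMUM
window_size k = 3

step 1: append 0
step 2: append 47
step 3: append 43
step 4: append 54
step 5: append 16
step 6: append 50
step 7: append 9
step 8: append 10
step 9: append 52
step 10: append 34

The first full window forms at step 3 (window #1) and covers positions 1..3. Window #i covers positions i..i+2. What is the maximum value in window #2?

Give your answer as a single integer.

step 1: append 0 -> window=[0] (not full yet)
step 2: append 47 -> window=[0, 47] (not full yet)
step 3: append 43 -> window=[0, 47, 43] -> max=47
step 4: append 54 -> window=[47, 43, 54] -> max=54
Window #2 max = 54

Answer: 54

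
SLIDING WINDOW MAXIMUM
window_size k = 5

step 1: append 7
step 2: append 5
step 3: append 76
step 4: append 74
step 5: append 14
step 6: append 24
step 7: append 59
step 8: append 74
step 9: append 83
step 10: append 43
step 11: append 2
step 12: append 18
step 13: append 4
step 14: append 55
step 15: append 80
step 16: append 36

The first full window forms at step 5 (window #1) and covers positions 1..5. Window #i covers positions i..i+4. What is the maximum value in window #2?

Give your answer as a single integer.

Answer: 76

Derivation:
step 1: append 7 -> window=[7] (not full yet)
step 2: append 5 -> window=[7, 5] (not full yet)
step 3: append 76 -> window=[7, 5, 76] (not full yet)
step 4: append 74 -> window=[7, 5, 76, 74] (not full yet)
step 5: append 14 -> window=[7, 5, 76, 74, 14] -> max=76
step 6: append 24 -> window=[5, 76, 74, 14, 24] -> max=76
Window #2 max = 76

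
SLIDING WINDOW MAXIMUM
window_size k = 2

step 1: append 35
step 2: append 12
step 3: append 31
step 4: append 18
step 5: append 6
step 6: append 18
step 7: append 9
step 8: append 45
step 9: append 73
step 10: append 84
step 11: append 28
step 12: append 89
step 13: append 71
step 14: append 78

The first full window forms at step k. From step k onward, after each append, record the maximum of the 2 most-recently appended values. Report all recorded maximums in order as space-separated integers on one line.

Answer: 35 31 31 18 18 18 45 73 84 84 89 89 78

Derivation:
step 1: append 35 -> window=[35] (not full yet)
step 2: append 12 -> window=[35, 12] -> max=35
step 3: append 31 -> window=[12, 31] -> max=31
step 4: append 18 -> window=[31, 18] -> max=31
step 5: append 6 -> window=[18, 6] -> max=18
step 6: append 18 -> window=[6, 18] -> max=18
step 7: append 9 -> window=[18, 9] -> max=18
step 8: append 45 -> window=[9, 45] -> max=45
step 9: append 73 -> window=[45, 73] -> max=73
step 10: append 84 -> window=[73, 84] -> max=84
step 11: append 28 -> window=[84, 28] -> max=84
step 12: append 89 -> window=[28, 89] -> max=89
step 13: append 71 -> window=[89, 71] -> max=89
step 14: append 78 -> window=[71, 78] -> max=78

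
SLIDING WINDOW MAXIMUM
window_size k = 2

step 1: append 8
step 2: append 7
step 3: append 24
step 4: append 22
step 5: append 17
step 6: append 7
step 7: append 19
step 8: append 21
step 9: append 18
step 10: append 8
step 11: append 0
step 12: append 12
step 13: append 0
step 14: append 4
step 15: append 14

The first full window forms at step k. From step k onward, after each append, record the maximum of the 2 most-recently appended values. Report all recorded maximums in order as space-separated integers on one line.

Answer: 8 24 24 22 17 19 21 21 18 8 12 12 4 14

Derivation:
step 1: append 8 -> window=[8] (not full yet)
step 2: append 7 -> window=[8, 7] -> max=8
step 3: append 24 -> window=[7, 24] -> max=24
step 4: append 22 -> window=[24, 22] -> max=24
step 5: append 17 -> window=[22, 17] -> max=22
step 6: append 7 -> window=[17, 7] -> max=17
step 7: append 19 -> window=[7, 19] -> max=19
step 8: append 21 -> window=[19, 21] -> max=21
step 9: append 18 -> window=[21, 18] -> max=21
step 10: append 8 -> window=[18, 8] -> max=18
step 11: append 0 -> window=[8, 0] -> max=8
step 12: append 12 -> window=[0, 12] -> max=12
step 13: append 0 -> window=[12, 0] -> max=12
step 14: append 4 -> window=[0, 4] -> max=4
step 15: append 14 -> window=[4, 14] -> max=14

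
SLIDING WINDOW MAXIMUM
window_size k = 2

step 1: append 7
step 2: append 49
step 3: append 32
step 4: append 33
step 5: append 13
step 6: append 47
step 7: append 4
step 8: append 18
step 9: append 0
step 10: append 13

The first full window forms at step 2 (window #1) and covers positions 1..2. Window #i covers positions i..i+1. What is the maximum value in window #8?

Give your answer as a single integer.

step 1: append 7 -> window=[7] (not full yet)
step 2: append 49 -> window=[7, 49] -> max=49
step 3: append 32 -> window=[49, 32] -> max=49
step 4: append 33 -> window=[32, 33] -> max=33
step 5: append 13 -> window=[33, 13] -> max=33
step 6: append 47 -> window=[13, 47] -> max=47
step 7: append 4 -> window=[47, 4] -> max=47
step 8: append 18 -> window=[4, 18] -> max=18
step 9: append 0 -> window=[18, 0] -> max=18
Window #8 max = 18

Answer: 18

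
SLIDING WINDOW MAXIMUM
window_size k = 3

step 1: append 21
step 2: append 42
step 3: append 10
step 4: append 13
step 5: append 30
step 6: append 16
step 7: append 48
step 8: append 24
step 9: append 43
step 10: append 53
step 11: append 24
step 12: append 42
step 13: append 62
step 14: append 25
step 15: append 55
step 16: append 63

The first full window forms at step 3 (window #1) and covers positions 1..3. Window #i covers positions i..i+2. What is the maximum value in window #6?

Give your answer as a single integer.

step 1: append 21 -> window=[21] (not full yet)
step 2: append 42 -> window=[21, 42] (not full yet)
step 3: append 10 -> window=[21, 42, 10] -> max=42
step 4: append 13 -> window=[42, 10, 13] -> max=42
step 5: append 30 -> window=[10, 13, 30] -> max=30
step 6: append 16 -> window=[13, 30, 16] -> max=30
step 7: append 48 -> window=[30, 16, 48] -> max=48
step 8: append 24 -> window=[16, 48, 24] -> max=48
Window #6 max = 48

Answer: 48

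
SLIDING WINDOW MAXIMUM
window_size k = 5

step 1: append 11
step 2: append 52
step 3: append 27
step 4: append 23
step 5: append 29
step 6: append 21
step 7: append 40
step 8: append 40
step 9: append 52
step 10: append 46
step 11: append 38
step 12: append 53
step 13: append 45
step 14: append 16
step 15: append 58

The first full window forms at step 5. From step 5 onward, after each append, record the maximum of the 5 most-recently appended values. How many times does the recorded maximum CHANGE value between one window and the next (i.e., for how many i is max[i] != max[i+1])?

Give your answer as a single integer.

Answer: 4

Derivation:
step 1: append 11 -> window=[11] (not full yet)
step 2: append 52 -> window=[11, 52] (not full yet)
step 3: append 27 -> window=[11, 52, 27] (not full yet)
step 4: append 23 -> window=[11, 52, 27, 23] (not full yet)
step 5: append 29 -> window=[11, 52, 27, 23, 29] -> max=52
step 6: append 21 -> window=[52, 27, 23, 29, 21] -> max=52
step 7: append 40 -> window=[27, 23, 29, 21, 40] -> max=40
step 8: append 40 -> window=[23, 29, 21, 40, 40] -> max=40
step 9: append 52 -> window=[29, 21, 40, 40, 52] -> max=52
step 10: append 46 -> window=[21, 40, 40, 52, 46] -> max=52
step 11: append 38 -> window=[40, 40, 52, 46, 38] -> max=52
step 12: append 53 -> window=[40, 52, 46, 38, 53] -> max=53
step 13: append 45 -> window=[52, 46, 38, 53, 45] -> max=53
step 14: append 16 -> window=[46, 38, 53, 45, 16] -> max=53
step 15: append 58 -> window=[38, 53, 45, 16, 58] -> max=58
Recorded maximums: 52 52 40 40 52 52 52 53 53 53 58
Changes between consecutive maximums: 4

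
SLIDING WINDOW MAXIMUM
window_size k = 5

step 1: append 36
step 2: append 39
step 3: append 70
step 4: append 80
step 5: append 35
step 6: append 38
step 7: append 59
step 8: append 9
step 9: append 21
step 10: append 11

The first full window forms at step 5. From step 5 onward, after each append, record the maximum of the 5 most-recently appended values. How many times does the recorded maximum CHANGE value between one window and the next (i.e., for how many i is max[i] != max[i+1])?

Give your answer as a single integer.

step 1: append 36 -> window=[36] (not full yet)
step 2: append 39 -> window=[36, 39] (not full yet)
step 3: append 70 -> window=[36, 39, 70] (not full yet)
step 4: append 80 -> window=[36, 39, 70, 80] (not full yet)
step 5: append 35 -> window=[36, 39, 70, 80, 35] -> max=80
step 6: append 38 -> window=[39, 70, 80, 35, 38] -> max=80
step 7: append 59 -> window=[70, 80, 35, 38, 59] -> max=80
step 8: append 9 -> window=[80, 35, 38, 59, 9] -> max=80
step 9: append 21 -> window=[35, 38, 59, 9, 21] -> max=59
step 10: append 11 -> window=[38, 59, 9, 21, 11] -> max=59
Recorded maximums: 80 80 80 80 59 59
Changes between consecutive maximums: 1

Answer: 1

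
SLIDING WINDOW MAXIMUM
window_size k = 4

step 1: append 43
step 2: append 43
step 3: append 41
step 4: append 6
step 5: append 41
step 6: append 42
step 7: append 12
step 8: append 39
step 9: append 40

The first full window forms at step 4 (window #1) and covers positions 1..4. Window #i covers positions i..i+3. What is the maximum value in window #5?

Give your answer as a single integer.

step 1: append 43 -> window=[43] (not full yet)
step 2: append 43 -> window=[43, 43] (not full yet)
step 3: append 41 -> window=[43, 43, 41] (not full yet)
step 4: append 6 -> window=[43, 43, 41, 6] -> max=43
step 5: append 41 -> window=[43, 41, 6, 41] -> max=43
step 6: append 42 -> window=[41, 6, 41, 42] -> max=42
step 7: append 12 -> window=[6, 41, 42, 12] -> max=42
step 8: append 39 -> window=[41, 42, 12, 39] -> max=42
Window #5 max = 42

Answer: 42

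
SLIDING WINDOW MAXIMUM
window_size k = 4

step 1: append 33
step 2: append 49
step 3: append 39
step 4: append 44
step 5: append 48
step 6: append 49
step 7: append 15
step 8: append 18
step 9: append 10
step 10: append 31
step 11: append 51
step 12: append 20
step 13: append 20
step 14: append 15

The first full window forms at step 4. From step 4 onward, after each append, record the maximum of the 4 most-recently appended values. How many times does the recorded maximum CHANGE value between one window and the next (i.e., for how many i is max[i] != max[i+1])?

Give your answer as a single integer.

Answer: 2

Derivation:
step 1: append 33 -> window=[33] (not full yet)
step 2: append 49 -> window=[33, 49] (not full yet)
step 3: append 39 -> window=[33, 49, 39] (not full yet)
step 4: append 44 -> window=[33, 49, 39, 44] -> max=49
step 5: append 48 -> window=[49, 39, 44, 48] -> max=49
step 6: append 49 -> window=[39, 44, 48, 49] -> max=49
step 7: append 15 -> window=[44, 48, 49, 15] -> max=49
step 8: append 18 -> window=[48, 49, 15, 18] -> max=49
step 9: append 10 -> window=[49, 15, 18, 10] -> max=49
step 10: append 31 -> window=[15, 18, 10, 31] -> max=31
step 11: append 51 -> window=[18, 10, 31, 51] -> max=51
step 12: append 20 -> window=[10, 31, 51, 20] -> max=51
step 13: append 20 -> window=[31, 51, 20, 20] -> max=51
step 14: append 15 -> window=[51, 20, 20, 15] -> max=51
Recorded maximums: 49 49 49 49 49 49 31 51 51 51 51
Changes between consecutive maximums: 2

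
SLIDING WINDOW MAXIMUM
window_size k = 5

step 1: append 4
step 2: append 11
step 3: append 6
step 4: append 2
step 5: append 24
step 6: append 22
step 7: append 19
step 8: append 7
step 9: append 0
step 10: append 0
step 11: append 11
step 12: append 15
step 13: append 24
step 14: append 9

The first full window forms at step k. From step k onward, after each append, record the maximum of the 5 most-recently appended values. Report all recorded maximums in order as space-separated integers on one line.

Answer: 24 24 24 24 24 22 19 15 24 24

Derivation:
step 1: append 4 -> window=[4] (not full yet)
step 2: append 11 -> window=[4, 11] (not full yet)
step 3: append 6 -> window=[4, 11, 6] (not full yet)
step 4: append 2 -> window=[4, 11, 6, 2] (not full yet)
step 5: append 24 -> window=[4, 11, 6, 2, 24] -> max=24
step 6: append 22 -> window=[11, 6, 2, 24, 22] -> max=24
step 7: append 19 -> window=[6, 2, 24, 22, 19] -> max=24
step 8: append 7 -> window=[2, 24, 22, 19, 7] -> max=24
step 9: append 0 -> window=[24, 22, 19, 7, 0] -> max=24
step 10: append 0 -> window=[22, 19, 7, 0, 0] -> max=22
step 11: append 11 -> window=[19, 7, 0, 0, 11] -> max=19
step 12: append 15 -> window=[7, 0, 0, 11, 15] -> max=15
step 13: append 24 -> window=[0, 0, 11, 15, 24] -> max=24
step 14: append 9 -> window=[0, 11, 15, 24, 9] -> max=24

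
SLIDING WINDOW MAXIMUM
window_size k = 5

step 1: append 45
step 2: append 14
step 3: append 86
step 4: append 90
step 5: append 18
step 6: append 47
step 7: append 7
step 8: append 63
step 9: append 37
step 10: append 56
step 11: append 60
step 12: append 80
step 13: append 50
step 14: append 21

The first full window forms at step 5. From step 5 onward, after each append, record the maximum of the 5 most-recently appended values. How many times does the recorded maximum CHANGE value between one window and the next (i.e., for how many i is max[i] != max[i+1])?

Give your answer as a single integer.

step 1: append 45 -> window=[45] (not full yet)
step 2: append 14 -> window=[45, 14] (not full yet)
step 3: append 86 -> window=[45, 14, 86] (not full yet)
step 4: append 90 -> window=[45, 14, 86, 90] (not full yet)
step 5: append 18 -> window=[45, 14, 86, 90, 18] -> max=90
step 6: append 47 -> window=[14, 86, 90, 18, 47] -> max=90
step 7: append 7 -> window=[86, 90, 18, 47, 7] -> max=90
step 8: append 63 -> window=[90, 18, 47, 7, 63] -> max=90
step 9: append 37 -> window=[18, 47, 7, 63, 37] -> max=63
step 10: append 56 -> window=[47, 7, 63, 37, 56] -> max=63
step 11: append 60 -> window=[7, 63, 37, 56, 60] -> max=63
step 12: append 80 -> window=[63, 37, 56, 60, 80] -> max=80
step 13: append 50 -> window=[37, 56, 60, 80, 50] -> max=80
step 14: append 21 -> window=[56, 60, 80, 50, 21] -> max=80
Recorded maximums: 90 90 90 90 63 63 63 80 80 80
Changes between consecutive maximums: 2

Answer: 2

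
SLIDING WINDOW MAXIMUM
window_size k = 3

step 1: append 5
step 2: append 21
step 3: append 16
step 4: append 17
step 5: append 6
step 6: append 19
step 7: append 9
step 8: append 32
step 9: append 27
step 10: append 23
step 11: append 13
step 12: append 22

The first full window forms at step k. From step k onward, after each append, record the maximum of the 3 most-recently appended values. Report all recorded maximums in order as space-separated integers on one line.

Answer: 21 21 17 19 19 32 32 32 27 23

Derivation:
step 1: append 5 -> window=[5] (not full yet)
step 2: append 21 -> window=[5, 21] (not full yet)
step 3: append 16 -> window=[5, 21, 16] -> max=21
step 4: append 17 -> window=[21, 16, 17] -> max=21
step 5: append 6 -> window=[16, 17, 6] -> max=17
step 6: append 19 -> window=[17, 6, 19] -> max=19
step 7: append 9 -> window=[6, 19, 9] -> max=19
step 8: append 32 -> window=[19, 9, 32] -> max=32
step 9: append 27 -> window=[9, 32, 27] -> max=32
step 10: append 23 -> window=[32, 27, 23] -> max=32
step 11: append 13 -> window=[27, 23, 13] -> max=27
step 12: append 22 -> window=[23, 13, 22] -> max=23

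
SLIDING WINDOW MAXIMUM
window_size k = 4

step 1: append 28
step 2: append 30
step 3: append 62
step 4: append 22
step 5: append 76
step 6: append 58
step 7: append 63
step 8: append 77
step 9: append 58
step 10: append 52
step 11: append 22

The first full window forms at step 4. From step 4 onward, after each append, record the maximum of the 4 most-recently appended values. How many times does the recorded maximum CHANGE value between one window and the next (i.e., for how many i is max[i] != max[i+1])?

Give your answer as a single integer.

Answer: 2

Derivation:
step 1: append 28 -> window=[28] (not full yet)
step 2: append 30 -> window=[28, 30] (not full yet)
step 3: append 62 -> window=[28, 30, 62] (not full yet)
step 4: append 22 -> window=[28, 30, 62, 22] -> max=62
step 5: append 76 -> window=[30, 62, 22, 76] -> max=76
step 6: append 58 -> window=[62, 22, 76, 58] -> max=76
step 7: append 63 -> window=[22, 76, 58, 63] -> max=76
step 8: append 77 -> window=[76, 58, 63, 77] -> max=77
step 9: append 58 -> window=[58, 63, 77, 58] -> max=77
step 10: append 52 -> window=[63, 77, 58, 52] -> max=77
step 11: append 22 -> window=[77, 58, 52, 22] -> max=77
Recorded maximums: 62 76 76 76 77 77 77 77
Changes between consecutive maximums: 2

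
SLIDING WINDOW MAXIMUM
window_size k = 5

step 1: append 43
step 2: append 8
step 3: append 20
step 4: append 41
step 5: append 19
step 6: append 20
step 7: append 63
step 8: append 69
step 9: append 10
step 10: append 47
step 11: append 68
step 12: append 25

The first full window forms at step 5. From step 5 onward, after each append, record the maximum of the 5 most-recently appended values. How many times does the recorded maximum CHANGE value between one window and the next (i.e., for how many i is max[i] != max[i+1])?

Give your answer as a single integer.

step 1: append 43 -> window=[43] (not full yet)
step 2: append 8 -> window=[43, 8] (not full yet)
step 3: append 20 -> window=[43, 8, 20] (not full yet)
step 4: append 41 -> window=[43, 8, 20, 41] (not full yet)
step 5: append 19 -> window=[43, 8, 20, 41, 19] -> max=43
step 6: append 20 -> window=[8, 20, 41, 19, 20] -> max=41
step 7: append 63 -> window=[20, 41, 19, 20, 63] -> max=63
step 8: append 69 -> window=[41, 19, 20, 63, 69] -> max=69
step 9: append 10 -> window=[19, 20, 63, 69, 10] -> max=69
step 10: append 47 -> window=[20, 63, 69, 10, 47] -> max=69
step 11: append 68 -> window=[63, 69, 10, 47, 68] -> max=69
step 12: append 25 -> window=[69, 10, 47, 68, 25] -> max=69
Recorded maximums: 43 41 63 69 69 69 69 69
Changes between consecutive maximums: 3

Answer: 3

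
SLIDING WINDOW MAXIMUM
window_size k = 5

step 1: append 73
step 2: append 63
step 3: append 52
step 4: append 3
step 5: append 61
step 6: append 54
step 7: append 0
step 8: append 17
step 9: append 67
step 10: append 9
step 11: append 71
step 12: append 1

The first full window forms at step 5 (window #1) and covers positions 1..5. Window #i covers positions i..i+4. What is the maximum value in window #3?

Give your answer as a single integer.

Answer: 61

Derivation:
step 1: append 73 -> window=[73] (not full yet)
step 2: append 63 -> window=[73, 63] (not full yet)
step 3: append 52 -> window=[73, 63, 52] (not full yet)
step 4: append 3 -> window=[73, 63, 52, 3] (not full yet)
step 5: append 61 -> window=[73, 63, 52, 3, 61] -> max=73
step 6: append 54 -> window=[63, 52, 3, 61, 54] -> max=63
step 7: append 0 -> window=[52, 3, 61, 54, 0] -> max=61
Window #3 max = 61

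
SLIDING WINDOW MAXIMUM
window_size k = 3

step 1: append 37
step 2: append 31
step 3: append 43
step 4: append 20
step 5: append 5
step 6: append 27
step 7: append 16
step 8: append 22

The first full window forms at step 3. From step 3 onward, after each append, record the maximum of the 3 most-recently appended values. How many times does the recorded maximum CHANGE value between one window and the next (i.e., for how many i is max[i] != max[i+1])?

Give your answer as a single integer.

step 1: append 37 -> window=[37] (not full yet)
step 2: append 31 -> window=[37, 31] (not full yet)
step 3: append 43 -> window=[37, 31, 43] -> max=43
step 4: append 20 -> window=[31, 43, 20] -> max=43
step 5: append 5 -> window=[43, 20, 5] -> max=43
step 6: append 27 -> window=[20, 5, 27] -> max=27
step 7: append 16 -> window=[5, 27, 16] -> max=27
step 8: append 22 -> window=[27, 16, 22] -> max=27
Recorded maximums: 43 43 43 27 27 27
Changes between consecutive maximums: 1

Answer: 1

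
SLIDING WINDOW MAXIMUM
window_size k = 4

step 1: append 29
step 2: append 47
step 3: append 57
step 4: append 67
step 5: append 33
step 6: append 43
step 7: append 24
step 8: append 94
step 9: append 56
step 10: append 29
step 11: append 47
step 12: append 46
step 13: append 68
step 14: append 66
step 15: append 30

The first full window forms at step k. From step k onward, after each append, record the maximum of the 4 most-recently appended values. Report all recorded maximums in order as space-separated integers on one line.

Answer: 67 67 67 67 94 94 94 94 56 68 68 68

Derivation:
step 1: append 29 -> window=[29] (not full yet)
step 2: append 47 -> window=[29, 47] (not full yet)
step 3: append 57 -> window=[29, 47, 57] (not full yet)
step 4: append 67 -> window=[29, 47, 57, 67] -> max=67
step 5: append 33 -> window=[47, 57, 67, 33] -> max=67
step 6: append 43 -> window=[57, 67, 33, 43] -> max=67
step 7: append 24 -> window=[67, 33, 43, 24] -> max=67
step 8: append 94 -> window=[33, 43, 24, 94] -> max=94
step 9: append 56 -> window=[43, 24, 94, 56] -> max=94
step 10: append 29 -> window=[24, 94, 56, 29] -> max=94
step 11: append 47 -> window=[94, 56, 29, 47] -> max=94
step 12: append 46 -> window=[56, 29, 47, 46] -> max=56
step 13: append 68 -> window=[29, 47, 46, 68] -> max=68
step 14: append 66 -> window=[47, 46, 68, 66] -> max=68
step 15: append 30 -> window=[46, 68, 66, 30] -> max=68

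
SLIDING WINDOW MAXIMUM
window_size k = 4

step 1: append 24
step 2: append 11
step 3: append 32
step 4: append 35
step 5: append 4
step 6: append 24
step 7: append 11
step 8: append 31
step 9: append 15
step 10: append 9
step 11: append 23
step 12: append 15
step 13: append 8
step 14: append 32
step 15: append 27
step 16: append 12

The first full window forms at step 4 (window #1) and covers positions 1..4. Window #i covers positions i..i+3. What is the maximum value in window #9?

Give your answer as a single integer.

Answer: 23

Derivation:
step 1: append 24 -> window=[24] (not full yet)
step 2: append 11 -> window=[24, 11] (not full yet)
step 3: append 32 -> window=[24, 11, 32] (not full yet)
step 4: append 35 -> window=[24, 11, 32, 35] -> max=35
step 5: append 4 -> window=[11, 32, 35, 4] -> max=35
step 6: append 24 -> window=[32, 35, 4, 24] -> max=35
step 7: append 11 -> window=[35, 4, 24, 11] -> max=35
step 8: append 31 -> window=[4, 24, 11, 31] -> max=31
step 9: append 15 -> window=[24, 11, 31, 15] -> max=31
step 10: append 9 -> window=[11, 31, 15, 9] -> max=31
step 11: append 23 -> window=[31, 15, 9, 23] -> max=31
step 12: append 15 -> window=[15, 9, 23, 15] -> max=23
Window #9 max = 23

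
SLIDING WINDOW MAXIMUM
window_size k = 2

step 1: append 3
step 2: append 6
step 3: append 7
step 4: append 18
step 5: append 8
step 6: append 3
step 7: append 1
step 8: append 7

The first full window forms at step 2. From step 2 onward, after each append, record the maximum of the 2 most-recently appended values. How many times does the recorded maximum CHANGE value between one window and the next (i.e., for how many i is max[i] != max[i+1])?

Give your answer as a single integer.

Answer: 5

Derivation:
step 1: append 3 -> window=[3] (not full yet)
step 2: append 6 -> window=[3, 6] -> max=6
step 3: append 7 -> window=[6, 7] -> max=7
step 4: append 18 -> window=[7, 18] -> max=18
step 5: append 8 -> window=[18, 8] -> max=18
step 6: append 3 -> window=[8, 3] -> max=8
step 7: append 1 -> window=[3, 1] -> max=3
step 8: append 7 -> window=[1, 7] -> max=7
Recorded maximums: 6 7 18 18 8 3 7
Changes between consecutive maximums: 5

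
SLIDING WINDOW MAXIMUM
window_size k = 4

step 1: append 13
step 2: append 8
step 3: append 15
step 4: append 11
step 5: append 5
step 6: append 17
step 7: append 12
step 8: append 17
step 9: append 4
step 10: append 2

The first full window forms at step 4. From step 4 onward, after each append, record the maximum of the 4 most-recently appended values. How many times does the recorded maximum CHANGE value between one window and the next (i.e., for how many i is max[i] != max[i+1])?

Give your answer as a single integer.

step 1: append 13 -> window=[13] (not full yet)
step 2: append 8 -> window=[13, 8] (not full yet)
step 3: append 15 -> window=[13, 8, 15] (not full yet)
step 4: append 11 -> window=[13, 8, 15, 11] -> max=15
step 5: append 5 -> window=[8, 15, 11, 5] -> max=15
step 6: append 17 -> window=[15, 11, 5, 17] -> max=17
step 7: append 12 -> window=[11, 5, 17, 12] -> max=17
step 8: append 17 -> window=[5, 17, 12, 17] -> max=17
step 9: append 4 -> window=[17, 12, 17, 4] -> max=17
step 10: append 2 -> window=[12, 17, 4, 2] -> max=17
Recorded maximums: 15 15 17 17 17 17 17
Changes between consecutive maximums: 1

Answer: 1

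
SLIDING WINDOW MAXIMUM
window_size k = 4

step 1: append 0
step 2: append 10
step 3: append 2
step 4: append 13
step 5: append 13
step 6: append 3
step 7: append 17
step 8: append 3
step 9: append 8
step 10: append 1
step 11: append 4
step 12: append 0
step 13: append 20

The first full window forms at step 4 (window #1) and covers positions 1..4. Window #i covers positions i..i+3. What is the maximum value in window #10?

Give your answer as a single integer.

Answer: 20

Derivation:
step 1: append 0 -> window=[0] (not full yet)
step 2: append 10 -> window=[0, 10] (not full yet)
step 3: append 2 -> window=[0, 10, 2] (not full yet)
step 4: append 13 -> window=[0, 10, 2, 13] -> max=13
step 5: append 13 -> window=[10, 2, 13, 13] -> max=13
step 6: append 3 -> window=[2, 13, 13, 3] -> max=13
step 7: append 17 -> window=[13, 13, 3, 17] -> max=17
step 8: append 3 -> window=[13, 3, 17, 3] -> max=17
step 9: append 8 -> window=[3, 17, 3, 8] -> max=17
step 10: append 1 -> window=[17, 3, 8, 1] -> max=17
step 11: append 4 -> window=[3, 8, 1, 4] -> max=8
step 12: append 0 -> window=[8, 1, 4, 0] -> max=8
step 13: append 20 -> window=[1, 4, 0, 20] -> max=20
Window #10 max = 20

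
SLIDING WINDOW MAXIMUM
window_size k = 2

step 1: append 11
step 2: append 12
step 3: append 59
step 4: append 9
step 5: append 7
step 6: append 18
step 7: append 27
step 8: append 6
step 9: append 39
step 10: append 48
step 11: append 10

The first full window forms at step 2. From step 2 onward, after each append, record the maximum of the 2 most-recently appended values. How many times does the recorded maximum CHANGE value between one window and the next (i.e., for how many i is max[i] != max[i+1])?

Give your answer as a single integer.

step 1: append 11 -> window=[11] (not full yet)
step 2: append 12 -> window=[11, 12] -> max=12
step 3: append 59 -> window=[12, 59] -> max=59
step 4: append 9 -> window=[59, 9] -> max=59
step 5: append 7 -> window=[9, 7] -> max=9
step 6: append 18 -> window=[7, 18] -> max=18
step 7: append 27 -> window=[18, 27] -> max=27
step 8: append 6 -> window=[27, 6] -> max=27
step 9: append 39 -> window=[6, 39] -> max=39
step 10: append 48 -> window=[39, 48] -> max=48
step 11: append 10 -> window=[48, 10] -> max=48
Recorded maximums: 12 59 59 9 18 27 27 39 48 48
Changes between consecutive maximums: 6

Answer: 6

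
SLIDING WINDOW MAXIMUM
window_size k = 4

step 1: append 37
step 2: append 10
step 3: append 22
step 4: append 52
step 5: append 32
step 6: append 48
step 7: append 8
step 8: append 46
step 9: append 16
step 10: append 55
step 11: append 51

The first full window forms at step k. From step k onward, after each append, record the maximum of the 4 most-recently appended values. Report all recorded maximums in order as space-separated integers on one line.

step 1: append 37 -> window=[37] (not full yet)
step 2: append 10 -> window=[37, 10] (not full yet)
step 3: append 22 -> window=[37, 10, 22] (not full yet)
step 4: append 52 -> window=[37, 10, 22, 52] -> max=52
step 5: append 32 -> window=[10, 22, 52, 32] -> max=52
step 6: append 48 -> window=[22, 52, 32, 48] -> max=52
step 7: append 8 -> window=[52, 32, 48, 8] -> max=52
step 8: append 46 -> window=[32, 48, 8, 46] -> max=48
step 9: append 16 -> window=[48, 8, 46, 16] -> max=48
step 10: append 55 -> window=[8, 46, 16, 55] -> max=55
step 11: append 51 -> window=[46, 16, 55, 51] -> max=55

Answer: 52 52 52 52 48 48 55 55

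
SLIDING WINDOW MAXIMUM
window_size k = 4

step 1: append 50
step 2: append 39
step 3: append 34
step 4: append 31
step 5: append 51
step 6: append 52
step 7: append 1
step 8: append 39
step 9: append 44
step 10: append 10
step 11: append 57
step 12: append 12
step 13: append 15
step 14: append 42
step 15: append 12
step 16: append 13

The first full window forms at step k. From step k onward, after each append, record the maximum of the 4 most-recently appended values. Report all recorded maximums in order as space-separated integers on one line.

step 1: append 50 -> window=[50] (not full yet)
step 2: append 39 -> window=[50, 39] (not full yet)
step 3: append 34 -> window=[50, 39, 34] (not full yet)
step 4: append 31 -> window=[50, 39, 34, 31] -> max=50
step 5: append 51 -> window=[39, 34, 31, 51] -> max=51
step 6: append 52 -> window=[34, 31, 51, 52] -> max=52
step 7: append 1 -> window=[31, 51, 52, 1] -> max=52
step 8: append 39 -> window=[51, 52, 1, 39] -> max=52
step 9: append 44 -> window=[52, 1, 39, 44] -> max=52
step 10: append 10 -> window=[1, 39, 44, 10] -> max=44
step 11: append 57 -> window=[39, 44, 10, 57] -> max=57
step 12: append 12 -> window=[44, 10, 57, 12] -> max=57
step 13: append 15 -> window=[10, 57, 12, 15] -> max=57
step 14: append 42 -> window=[57, 12, 15, 42] -> max=57
step 15: append 12 -> window=[12, 15, 42, 12] -> max=42
step 16: append 13 -> window=[15, 42, 12, 13] -> max=42

Answer: 50 51 52 52 52 52 44 57 57 57 57 42 42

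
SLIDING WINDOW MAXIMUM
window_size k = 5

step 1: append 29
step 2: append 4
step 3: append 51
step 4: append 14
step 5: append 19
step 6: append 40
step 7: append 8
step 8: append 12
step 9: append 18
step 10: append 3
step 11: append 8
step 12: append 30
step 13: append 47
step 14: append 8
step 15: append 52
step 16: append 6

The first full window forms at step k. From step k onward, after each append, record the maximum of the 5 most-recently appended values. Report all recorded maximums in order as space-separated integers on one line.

step 1: append 29 -> window=[29] (not full yet)
step 2: append 4 -> window=[29, 4] (not full yet)
step 3: append 51 -> window=[29, 4, 51] (not full yet)
step 4: append 14 -> window=[29, 4, 51, 14] (not full yet)
step 5: append 19 -> window=[29, 4, 51, 14, 19] -> max=51
step 6: append 40 -> window=[4, 51, 14, 19, 40] -> max=51
step 7: append 8 -> window=[51, 14, 19, 40, 8] -> max=51
step 8: append 12 -> window=[14, 19, 40, 8, 12] -> max=40
step 9: append 18 -> window=[19, 40, 8, 12, 18] -> max=40
step 10: append 3 -> window=[40, 8, 12, 18, 3] -> max=40
step 11: append 8 -> window=[8, 12, 18, 3, 8] -> max=18
step 12: append 30 -> window=[12, 18, 3, 8, 30] -> max=30
step 13: append 47 -> window=[18, 3, 8, 30, 47] -> max=47
step 14: append 8 -> window=[3, 8, 30, 47, 8] -> max=47
step 15: append 52 -> window=[8, 30, 47, 8, 52] -> max=52
step 16: append 6 -> window=[30, 47, 8, 52, 6] -> max=52

Answer: 51 51 51 40 40 40 18 30 47 47 52 52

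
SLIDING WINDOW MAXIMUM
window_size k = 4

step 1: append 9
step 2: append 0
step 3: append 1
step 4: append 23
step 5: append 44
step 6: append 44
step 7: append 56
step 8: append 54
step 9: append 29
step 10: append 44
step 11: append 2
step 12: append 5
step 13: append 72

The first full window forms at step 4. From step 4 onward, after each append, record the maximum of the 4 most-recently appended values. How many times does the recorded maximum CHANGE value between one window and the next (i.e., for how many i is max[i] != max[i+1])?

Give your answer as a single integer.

step 1: append 9 -> window=[9] (not full yet)
step 2: append 0 -> window=[9, 0] (not full yet)
step 3: append 1 -> window=[9, 0, 1] (not full yet)
step 4: append 23 -> window=[9, 0, 1, 23] -> max=23
step 5: append 44 -> window=[0, 1, 23, 44] -> max=44
step 6: append 44 -> window=[1, 23, 44, 44] -> max=44
step 7: append 56 -> window=[23, 44, 44, 56] -> max=56
step 8: append 54 -> window=[44, 44, 56, 54] -> max=56
step 9: append 29 -> window=[44, 56, 54, 29] -> max=56
step 10: append 44 -> window=[56, 54, 29, 44] -> max=56
step 11: append 2 -> window=[54, 29, 44, 2] -> max=54
step 12: append 5 -> window=[29, 44, 2, 5] -> max=44
step 13: append 72 -> window=[44, 2, 5, 72] -> max=72
Recorded maximums: 23 44 44 56 56 56 56 54 44 72
Changes between consecutive maximums: 5

Answer: 5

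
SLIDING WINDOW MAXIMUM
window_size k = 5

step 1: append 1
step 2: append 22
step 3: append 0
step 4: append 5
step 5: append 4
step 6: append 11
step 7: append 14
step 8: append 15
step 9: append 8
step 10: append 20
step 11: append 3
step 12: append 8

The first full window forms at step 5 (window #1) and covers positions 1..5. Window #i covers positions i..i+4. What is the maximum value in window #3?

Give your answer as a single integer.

step 1: append 1 -> window=[1] (not full yet)
step 2: append 22 -> window=[1, 22] (not full yet)
step 3: append 0 -> window=[1, 22, 0] (not full yet)
step 4: append 5 -> window=[1, 22, 0, 5] (not full yet)
step 5: append 4 -> window=[1, 22, 0, 5, 4] -> max=22
step 6: append 11 -> window=[22, 0, 5, 4, 11] -> max=22
step 7: append 14 -> window=[0, 5, 4, 11, 14] -> max=14
Window #3 max = 14

Answer: 14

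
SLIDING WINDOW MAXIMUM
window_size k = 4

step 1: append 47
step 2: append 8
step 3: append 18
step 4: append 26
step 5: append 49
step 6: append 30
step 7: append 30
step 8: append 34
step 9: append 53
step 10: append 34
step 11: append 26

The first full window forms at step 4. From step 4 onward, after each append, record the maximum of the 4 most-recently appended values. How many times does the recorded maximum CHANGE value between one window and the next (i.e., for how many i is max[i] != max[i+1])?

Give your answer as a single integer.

step 1: append 47 -> window=[47] (not full yet)
step 2: append 8 -> window=[47, 8] (not full yet)
step 3: append 18 -> window=[47, 8, 18] (not full yet)
step 4: append 26 -> window=[47, 8, 18, 26] -> max=47
step 5: append 49 -> window=[8, 18, 26, 49] -> max=49
step 6: append 30 -> window=[18, 26, 49, 30] -> max=49
step 7: append 30 -> window=[26, 49, 30, 30] -> max=49
step 8: append 34 -> window=[49, 30, 30, 34] -> max=49
step 9: append 53 -> window=[30, 30, 34, 53] -> max=53
step 10: append 34 -> window=[30, 34, 53, 34] -> max=53
step 11: append 26 -> window=[34, 53, 34, 26] -> max=53
Recorded maximums: 47 49 49 49 49 53 53 53
Changes between consecutive maximums: 2

Answer: 2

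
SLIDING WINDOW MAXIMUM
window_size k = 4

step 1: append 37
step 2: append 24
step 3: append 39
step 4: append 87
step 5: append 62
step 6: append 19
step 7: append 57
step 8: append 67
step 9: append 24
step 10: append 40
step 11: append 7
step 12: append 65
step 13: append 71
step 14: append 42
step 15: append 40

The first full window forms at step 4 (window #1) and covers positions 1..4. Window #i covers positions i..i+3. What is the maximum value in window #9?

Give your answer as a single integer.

step 1: append 37 -> window=[37] (not full yet)
step 2: append 24 -> window=[37, 24] (not full yet)
step 3: append 39 -> window=[37, 24, 39] (not full yet)
step 4: append 87 -> window=[37, 24, 39, 87] -> max=87
step 5: append 62 -> window=[24, 39, 87, 62] -> max=87
step 6: append 19 -> window=[39, 87, 62, 19] -> max=87
step 7: append 57 -> window=[87, 62, 19, 57] -> max=87
step 8: append 67 -> window=[62, 19, 57, 67] -> max=67
step 9: append 24 -> window=[19, 57, 67, 24] -> max=67
step 10: append 40 -> window=[57, 67, 24, 40] -> max=67
step 11: append 7 -> window=[67, 24, 40, 7] -> max=67
step 12: append 65 -> window=[24, 40, 7, 65] -> max=65
Window #9 max = 65

Answer: 65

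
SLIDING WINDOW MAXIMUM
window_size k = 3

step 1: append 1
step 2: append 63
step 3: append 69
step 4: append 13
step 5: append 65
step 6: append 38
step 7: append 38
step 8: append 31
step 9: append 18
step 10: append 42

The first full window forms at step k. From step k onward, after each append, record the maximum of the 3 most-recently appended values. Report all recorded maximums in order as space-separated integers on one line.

step 1: append 1 -> window=[1] (not full yet)
step 2: append 63 -> window=[1, 63] (not full yet)
step 3: append 69 -> window=[1, 63, 69] -> max=69
step 4: append 13 -> window=[63, 69, 13] -> max=69
step 5: append 65 -> window=[69, 13, 65] -> max=69
step 6: append 38 -> window=[13, 65, 38] -> max=65
step 7: append 38 -> window=[65, 38, 38] -> max=65
step 8: append 31 -> window=[38, 38, 31] -> max=38
step 9: append 18 -> window=[38, 31, 18] -> max=38
step 10: append 42 -> window=[31, 18, 42] -> max=42

Answer: 69 69 69 65 65 38 38 42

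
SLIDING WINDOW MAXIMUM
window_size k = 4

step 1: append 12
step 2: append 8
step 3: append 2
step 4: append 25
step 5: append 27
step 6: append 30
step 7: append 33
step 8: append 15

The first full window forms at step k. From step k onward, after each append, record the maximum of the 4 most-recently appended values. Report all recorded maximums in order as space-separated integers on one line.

Answer: 25 27 30 33 33

Derivation:
step 1: append 12 -> window=[12] (not full yet)
step 2: append 8 -> window=[12, 8] (not full yet)
step 3: append 2 -> window=[12, 8, 2] (not full yet)
step 4: append 25 -> window=[12, 8, 2, 25] -> max=25
step 5: append 27 -> window=[8, 2, 25, 27] -> max=27
step 6: append 30 -> window=[2, 25, 27, 30] -> max=30
step 7: append 33 -> window=[25, 27, 30, 33] -> max=33
step 8: append 15 -> window=[27, 30, 33, 15] -> max=33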